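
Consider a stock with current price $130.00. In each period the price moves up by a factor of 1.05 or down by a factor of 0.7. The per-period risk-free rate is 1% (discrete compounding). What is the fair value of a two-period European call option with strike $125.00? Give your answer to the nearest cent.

$14.09

Risk-neutral probability p = (1 + 0.01 − 0.7)/(1.05 − 0.7) = 0.3100/0.3500 = 0.8857
Terminal stock prices: S_uu = 143.3, S_ud = 95.55, S_dd = 63.7
Terminal payoffs (S − K): max(18.33, 0) = 18.33, max(-29.45, 0) = 0, max(-61.3, 0) = 0
Node u (S = 136.5): V_u = 1/1.01·[0.8857·18.3250 + 0.1143·0.0000] = 16.0700
Node d (S = 91): V_d = 1/1.01·[0.8857·0.0000 + 0.1143·0.0000] = 0.0000
Node 0 (S = 130): V_0 = 1/1.01·[0.8857·16.0700 + 0.1143·0.0000] = 14.0925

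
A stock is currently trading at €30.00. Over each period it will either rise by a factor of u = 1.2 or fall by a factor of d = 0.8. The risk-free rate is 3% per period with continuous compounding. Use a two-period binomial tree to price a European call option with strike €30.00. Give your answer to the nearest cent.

Risk-neutral probability p = (e^0.03 − 0.8)/(1.2 − 0.8) = 0.2305/0.4000 = 0.5761
Terminal stock prices: S_uu = 43.2, S_ud = 28.8, S_dd = 19.2
Terminal payoffs (S − K): max(13.2, 0) = 13.2, max(-1.2, 0) = 0, max(-10.8, 0) = 0
Node u (S = 36): V_u = e^(−0.03)·[0.5761·13.2000 + 0.4239·0.0000] = 7.3802
Node d (S = 24): V_d = e^(−0.03)·[0.5761·0.0000 + 0.4239·0.0000] = 0.0000
Node 0 (S = 30): V_0 = e^(−0.03)·[0.5761·7.3802 + 0.4239·0.0000] = 4.1264

€4.13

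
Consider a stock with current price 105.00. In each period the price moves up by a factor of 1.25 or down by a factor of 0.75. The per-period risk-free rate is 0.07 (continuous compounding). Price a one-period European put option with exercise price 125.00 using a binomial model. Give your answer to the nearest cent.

15.31

Risk-neutral probability p = (e^0.07 − 0.75)/(1.25 − 0.75) = 0.3225/0.5000 = 0.6450
Terminal stock prices: S_u = 131.2, S_d = 78.75
Terminal payoffs (K − S): max(-6.25, 0) = 0, max(46.25, 0) = 46.25
Node 0 (S = 105): V_0 = e^(−0.07)·[0.6450·0.0000 + 0.3550·46.2500] = 15.3080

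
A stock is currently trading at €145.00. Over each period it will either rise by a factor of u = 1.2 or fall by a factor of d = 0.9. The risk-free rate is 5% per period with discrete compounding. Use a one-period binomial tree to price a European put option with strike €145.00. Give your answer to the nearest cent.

€6.90

Risk-neutral probability p = (1 + 0.05 − 0.9)/(1.2 − 0.9) = 0.1500/0.3000 = 0.5000
Terminal stock prices: S_u = 174, S_d = 130.5
Terminal payoffs (K − S): max(-29, 0) = 0, max(14.5, 0) = 14.5
Node 0 (S = 145): V_0 = 1/1.05·[0.5000·0.0000 + 0.5000·14.5000] = 6.9048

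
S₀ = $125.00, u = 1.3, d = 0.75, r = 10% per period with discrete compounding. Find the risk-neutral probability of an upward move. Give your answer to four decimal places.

p = 0.6364

Risk-neutral probability p = (1 + 0.1 − 0.75)/(1.3 − 0.75) = 0.3500/0.5500 = 0.6364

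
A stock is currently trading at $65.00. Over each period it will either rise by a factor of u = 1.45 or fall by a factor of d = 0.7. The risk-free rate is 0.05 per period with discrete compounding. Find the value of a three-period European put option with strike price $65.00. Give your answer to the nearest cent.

Risk-neutral probability p = (1 + 0.05 − 0.7)/(1.45 − 0.7) = 0.3500/0.7500 = 0.4667
Terminal stock prices: S_uuu = 198.2, S_uud = 95.66, S_udd = 46.18, S_ddd = 22.29
Terminal payoffs (K − S): max(-133.2, 0) = 0, max(-30.66, 0) = 0, max(18.82, 0) = 18.82, max(42.71, 0) = 42.71
Node uu (S = 136.7): V_uu = 1/1.05·[0.4667·0.0000 + 0.5333·0.0000] = 0.0000
Node ud (S = 65.97): V_ud = 1/1.05·[0.4667·0.0000 + 0.5333·18.8175] = 9.5581
Node dd (S = 31.85): V_dd = 1/1.05·[0.4667·18.8175 + 0.5333·42.7050] = 30.0548
Node u (S = 94.25): V_u = 1/1.05·[0.4667·0.0000 + 0.5333·9.5581] = 4.8549
Node d (S = 45.5): V_d = 1/1.05·[0.4667·9.5581 + 0.5333·30.0548] = 19.5140
Node 0 (S = 65): V_0 = 1/1.05·[0.4667·4.8549 + 0.5333·19.5140] = 12.0696

$12.07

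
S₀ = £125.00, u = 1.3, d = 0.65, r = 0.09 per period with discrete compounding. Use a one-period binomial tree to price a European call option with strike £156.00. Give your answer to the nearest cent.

£4.04

Risk-neutral probability p = (1 + 0.09 − 0.65)/(1.3 − 0.65) = 0.4400/0.6500 = 0.6769
Terminal stock prices: S_u = 162.5, S_d = 81.25
Terminal payoffs (S − K): max(6.5, 0) = 6.5, max(-74.75, 0) = 0
Node 0 (S = 125): V_0 = 1/1.09·[0.6769·6.5000 + 0.3231·0.0000] = 4.0367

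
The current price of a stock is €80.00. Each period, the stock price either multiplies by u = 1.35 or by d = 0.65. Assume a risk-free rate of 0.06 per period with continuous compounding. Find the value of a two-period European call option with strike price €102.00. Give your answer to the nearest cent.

€13.45

Risk-neutral probability p = (e^0.06 − 0.65)/(1.35 − 0.65) = 0.4118/0.7000 = 0.5883
Terminal stock prices: S_uu = 145.8, S_ud = 70.2, S_dd = 33.8
Terminal payoffs (S − K): max(43.8, 0) = 43.8, max(-31.8, 0) = 0, max(-68.2, 0) = 0
Node u (S = 108): V_u = e^(−0.06)·[0.5883·43.8000 + 0.4117·0.0000] = 24.2685
Node d (S = 52): V_d = e^(−0.06)·[0.5883·0.0000 + 0.4117·0.0000] = 0.0000
Node 0 (S = 80): V_0 = e^(−0.06)·[0.5883·24.2685 + 0.4117·0.0000] = 13.4466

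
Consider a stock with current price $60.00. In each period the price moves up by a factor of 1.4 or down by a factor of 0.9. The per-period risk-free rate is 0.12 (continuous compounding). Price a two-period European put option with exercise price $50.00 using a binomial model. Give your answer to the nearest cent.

Risk-neutral probability p = (e^0.12 − 0.9)/(1.4 − 0.9) = 0.2275/0.5000 = 0.4550
Terminal stock prices: S_uu = 117.6, S_ud = 75.6, S_dd = 48.6
Terminal payoffs (K − S): max(-67.6, 0) = 0, max(-25.6, 0) = 0, max(1.4, 0) = 1.4
Node u (S = 84): V_u = e^(−0.12)·[0.4550·0.0000 + 0.5450·0.0000] = 0.0000
Node d (S = 54): V_d = e^(−0.12)·[0.4550·0.0000 + 0.5450·1.4000] = 0.6767
Node 0 (S = 60): V_0 = e^(−0.12)·[0.4550·0.0000 + 0.5450·0.6767] = 0.3271

$0.33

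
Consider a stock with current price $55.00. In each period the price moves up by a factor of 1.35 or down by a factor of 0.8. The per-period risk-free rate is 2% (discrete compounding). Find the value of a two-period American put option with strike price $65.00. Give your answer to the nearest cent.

$13.64

Risk-neutral probability p = (1 + 0.02 − 0.8)/(1.35 − 0.8) = 0.2200/0.5500 = 0.4000
Terminal stock prices: S_uu = 100.2, S_ud = 59.4, S_dd = 35.2
Terminal payoffs (K − S): max(-35.24, 0) = 0, max(5.6, 0) = 5.6, max(29.8, 0) = 29.8
Node u (S = 74.25): continuation = 1/1.02·[0.4000·0.0000 + 0.6000·5.6000] = 3.2941; exercise value = 0.0000 ≤ continuation, so V_u = 3.2941
Node d (S = 44): continuation = 1/1.02·[0.4000·5.6000 + 0.6000·29.8000] = 19.7255; exercise value = 21.0000 > continuation, so V_d = 21.0000 (exercise)
Node 0 (S = 55): continuation = 1/1.02·[0.4000·3.2941 + 0.6000·21.0000] = 13.6448; exercise value = 10.0000 ≤ continuation, so V_0 = 13.6448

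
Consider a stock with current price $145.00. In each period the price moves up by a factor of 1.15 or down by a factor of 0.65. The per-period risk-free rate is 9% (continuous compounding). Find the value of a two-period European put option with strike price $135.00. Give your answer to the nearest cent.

$5.18

Risk-neutral probability p = (e^0.09 − 0.65)/(1.15 − 0.65) = 0.4442/0.5000 = 0.8883
Terminal stock prices: S_uu = 191.8, S_ud = 108.4, S_dd = 61.26
Terminal payoffs (K − S): max(-56.76, 0) = 0, max(26.61, 0) = 26.61, max(73.74, 0) = 73.74
Node u (S = 166.8): V_u = e^(−0.09)·[0.8883·0.0000 + 0.1117·26.6125] = 2.7156
Node d (S = 94.25): V_d = e^(−0.09)·[0.8883·26.6125 + 0.1117·73.7375] = 29.1307
Node 0 (S = 145): V_0 = e^(−0.09)·[0.8883·2.7156 + 0.1117·29.1307] = 5.1773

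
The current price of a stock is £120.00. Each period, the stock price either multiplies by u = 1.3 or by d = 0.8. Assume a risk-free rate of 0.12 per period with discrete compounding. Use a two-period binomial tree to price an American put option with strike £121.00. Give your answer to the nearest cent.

Risk-neutral probability p = (1 + 0.12 − 0.8)/(1.3 − 0.8) = 0.3200/0.5000 = 0.6400
Terminal stock prices: S_uu = 202.8, S_ud = 124.8, S_dd = 76.8
Terminal payoffs (K − S): max(-81.8, 0) = 0, max(-3.8, 0) = 0, max(44.2, 0) = 44.2
Node u (S = 156): continuation = 1/1.12·[0.6400·0.0000 + 0.3600·0.0000] = 0.0000; exercise value = 0.0000 ≤ continuation, so V_u = 0.0000
Node d (S = 96): continuation = 1/1.12·[0.6400·0.0000 + 0.3600·44.2000] = 14.2071; exercise value = 25.0000 > continuation, so V_d = 25.0000 (exercise)
Node 0 (S = 120): continuation = 1/1.12·[0.6400·0.0000 + 0.3600·25.0000] = 8.0357; exercise value = 1.0000 ≤ continuation, so V_0 = 8.0357

£8.04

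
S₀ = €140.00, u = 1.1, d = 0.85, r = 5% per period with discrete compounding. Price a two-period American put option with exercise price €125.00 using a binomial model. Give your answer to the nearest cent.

Risk-neutral probability p = (1 + 0.05 − 0.85)/(1.1 − 0.85) = 0.2000/0.2500 = 0.8000
Terminal stock prices: S_uu = 169.4, S_ud = 130.9, S_dd = 101.1
Terminal payoffs (K − S): max(-44.4, 0) = 0, max(-5.9, 0) = 0, max(23.85, 0) = 23.85
Node u (S = 154): continuation = 1/1.05·[0.8000·0.0000 + 0.2000·0.0000] = 0.0000; exercise value = 0.0000 ≤ continuation, so V_u = 0.0000
Node d (S = 119): continuation = 1/1.05·[0.8000·0.0000 + 0.2000·23.8500] = 4.5429; exercise value = 6.0000 > continuation, so V_d = 6.0000 (exercise)
Node 0 (S = 140): continuation = 1/1.05·[0.8000·0.0000 + 0.2000·6.0000] = 1.1429; exercise value = 0.0000 ≤ continuation, so V_0 = 1.1429

€1.14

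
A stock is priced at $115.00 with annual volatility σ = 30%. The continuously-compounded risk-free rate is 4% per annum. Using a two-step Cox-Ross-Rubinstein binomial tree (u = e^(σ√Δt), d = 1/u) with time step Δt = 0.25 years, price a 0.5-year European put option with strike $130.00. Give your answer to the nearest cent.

CRR parameters: u = e^(σ√Δt) = e^(0.3·√0.25) = 1.1618, d = 1/u = 0.8607
Per-period rate: rΔt = 0.04·0.25 = 0.01, so R = e^0.01 = 1.0101
Risk-neutral probability p = (e^0.01 − 0.8607)/(1.1618 − 0.8607) = 0.1493/0.3011 = 0.4959
Terminal stock prices: S_uu = 155.2, S_ud = 115, S_dd = 85.19
Terminal payoffs (K − S): max(-25.23, 0) = 0, max(15, 0) = 15, max(44.81, 0) = 44.81
Node u (S = 133.6): V_u = e^(−0.01)·[0.4959·0.0000 + 0.5041·15.0000] = 7.4856
Node d (S = 98.98): V_d = e^(−0.01)·[0.4959·15.0000 + 0.5041·44.8059] = 29.7251
Node 0 (S = 115): V_0 = e^(−0.01)·[0.4959·7.4856 + 0.5041·29.7251] = 18.5095

$18.51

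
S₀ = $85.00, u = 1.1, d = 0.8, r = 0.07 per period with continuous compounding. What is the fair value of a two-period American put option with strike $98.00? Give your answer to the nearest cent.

Risk-neutral probability p = (e^0.07 − 0.8)/(1.1 − 0.8) = 0.2725/0.3000 = 0.9084
Terminal stock prices: S_uu = 102.9, S_ud = 74.8, S_dd = 54.4
Terminal payoffs (K − S): max(-4.85, 0) = 0, max(23.2, 0) = 23.2, max(43.6, 0) = 43.6
Node u (S = 93.5): continuation = e^(−0.07)·[0.9084·0.0000 + 0.0916·23.2000] = 1.9823; exercise value = 4.5000 > continuation, so V_u = 4.5000 (exercise)
Node d (S = 68): continuation = e^(−0.07)·[0.9084·23.2000 + 0.0916·43.6000] = 23.3746; exercise value = 30.0000 > continuation, so V_d = 30.0000 (exercise)
Node 0 (S = 85): continuation = e^(−0.07)·[0.9084·4.5000 + 0.0916·30.0000] = 6.3746; exercise value = 13.0000 > continuation, so V_0 = 13.0000 (exercise)

$13.00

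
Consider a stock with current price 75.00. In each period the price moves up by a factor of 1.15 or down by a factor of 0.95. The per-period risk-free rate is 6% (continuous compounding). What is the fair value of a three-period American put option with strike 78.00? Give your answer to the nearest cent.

3.00

Risk-neutral probability p = (e^0.06 − 0.95)/(1.15 − 0.95) = 0.1118/0.2000 = 0.5592
Terminal stock prices: S_uuu = 114.1, S_uud = 94.23, S_udd = 77.84, S_ddd = 64.3
Terminal payoffs (K − S): max(-36.07, 0) = 0, max(-16.23, 0) = 0, max(0.1594, 0) = 0.1594, max(13.7, 0) = 13.7
Node uu (S = 99.19): continuation = e^(−0.06)·[0.5592·0.0000 + 0.4408·0.0000] = 0.0000; exercise value = 0.0000 ≤ continuation, so V_uu = 0.0000
Node ud (S = 81.94): continuation = e^(−0.06)·[0.5592·0.0000 + 0.4408·0.1594] = 0.0662; exercise value = 0.0000 ≤ continuation, so V_ud = 0.0662
Node dd (S = 67.69): continuation = e^(−0.06)·[0.5592·0.1594 + 0.4408·13.6969] = 5.7701; exercise value = 10.3125 > continuation, so V_dd = 10.3125 (exercise)
Node u (S = 86.25): continuation = e^(−0.06)·[0.5592·0.0000 + 0.4408·0.0662] = 0.0275; exercise value = 0.0000 ≤ continuation, so V_u = 0.0275
Node d (S = 71.25): continuation = e^(−0.06)·[0.5592·0.0662 + 0.4408·10.3125] = 4.3160; exercise value = 6.7500 > continuation, so V_d = 6.7500 (exercise)
Node 0 (S = 75): continuation = e^(−0.06)·[0.5592·0.0275 + 0.4408·6.7500] = 2.8167; exercise value = 3.0000 > continuation, so V_0 = 3.0000 (exercise)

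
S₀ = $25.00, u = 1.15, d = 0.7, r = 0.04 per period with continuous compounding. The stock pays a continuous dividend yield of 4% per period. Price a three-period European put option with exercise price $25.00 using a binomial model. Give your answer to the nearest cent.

Per-period risk-free factor R = e^0.04 = 1.0408; dividend-adjusted growth = e^(0.04−0.04) = 1.0000.
Risk-neutral probability p = (1.0000 − 0.7)/(1.15 − 0.7) = 0.3000/0.4500 = 0.6667
Terminal stock prices: S_uuu = 38.02, S_uud = 23.14, S_udd = 14.09, S_ddd = 8.575
Terminal payoffs (K − S): max(-13.02, 0) = 0, max(1.856, 0) = 1.856, max(10.91, 0) = 10.91, max(16.43, 0) = 16.43
Node uu (S = 33.06): V_uu = e^(−0.04)·[0.6667·0.0000 + 0.3333·1.8563] = 0.5945
Node ud (S = 20.12): V_ud = e^(−0.04)·[0.6667·1.8563 + 0.3333·10.9125] = 4.6838
Node dd (S = 12.25): V_dd = e^(−0.04)·[0.6667·10.9125 + 0.3333·16.4250] = 12.2501
Node u (S = 28.75): V_u = e^(−0.04)·[0.6667·0.5945 + 0.3333·4.6838] = 1.8808
Node d (S = 17.5): V_d = e^(−0.04)·[0.6667·4.6838 + 0.3333·12.2501] = 6.9234
Node 0 (S = 25): V_0 = e^(−0.04)·[0.6667·1.8808 + 0.3333·6.9234] = 3.4220

$3.42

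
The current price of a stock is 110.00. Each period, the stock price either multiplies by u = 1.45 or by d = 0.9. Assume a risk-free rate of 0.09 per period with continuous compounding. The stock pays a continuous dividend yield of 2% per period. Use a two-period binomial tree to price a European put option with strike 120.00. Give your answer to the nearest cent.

12.16

Per-period risk-free factor R = e^0.09 = 1.0942; dividend-adjusted growth = e^(0.09−0.02) = 1.0725.
Risk-neutral probability p = (1.0725 − 0.9)/(1.45 − 0.9) = 0.1725/0.5500 = 0.3137
Terminal stock prices: S_uu = 231.3, S_ud = 143.6, S_dd = 89.1
Terminal payoffs (K − S): max(-111.3, 0) = 0, max(-23.55, 0) = 0, max(30.9, 0) = 30.9
Node u (S = 159.5): V_u = e^(−0.09)·[0.3137·0.0000 + 0.6863·0.0000] = 0.0000
Node d (S = 99): V_d = e^(−0.09)·[0.3137·0.0000 + 0.6863·30.9000] = 19.3828
Node 0 (S = 110): V_0 = e^(−0.09)·[0.3137·0.0000 + 0.6863·19.3828] = 12.1584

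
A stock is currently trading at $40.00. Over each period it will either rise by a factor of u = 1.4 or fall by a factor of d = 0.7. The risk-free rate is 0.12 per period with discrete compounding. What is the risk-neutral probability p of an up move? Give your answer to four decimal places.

Risk-neutral probability p = (1 + 0.12 − 0.7)/(1.4 − 0.7) = 0.4200/0.7000 = 0.6000

p = 0.6000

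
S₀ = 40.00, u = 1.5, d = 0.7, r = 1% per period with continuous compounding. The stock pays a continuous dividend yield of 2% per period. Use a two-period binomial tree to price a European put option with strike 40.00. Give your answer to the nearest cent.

8.12

Per-period risk-free factor R = e^0.01 = 1.0101; dividend-adjusted growth = e^(0.01−0.02) = 0.9900.
Risk-neutral probability p = (0.9900 − 0.7)/(1.5 − 0.7) = 0.2900/0.8000 = 0.3626
Terminal stock prices: S_uu = 90, S_ud = 42, S_dd = 19.6
Terminal payoffs (K − S): max(-50, 0) = 0, max(-2, 0) = 0, max(20.4, 0) = 20.4
Node u (S = 60): V_u = e^(−0.01)·[0.3626·0.0000 + 0.6374·0.0000] = 0.0000
Node d (S = 28): V_d = e^(−0.01)·[0.3626·0.0000 + 0.6374·20.4000] = 12.8743
Node 0 (S = 40): V_0 = e^(−0.01)·[0.3626·0.0000 + 0.6374·12.8743] = 8.1249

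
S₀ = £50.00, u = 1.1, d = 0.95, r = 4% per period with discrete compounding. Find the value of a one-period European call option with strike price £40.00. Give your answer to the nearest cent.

Risk-neutral probability p = (1 + 0.04 − 0.95)/(1.1 − 0.95) = 0.0900/0.1500 = 0.6000
Terminal stock prices: S_u = 55, S_d = 47.5
Terminal payoffs (S − K): max(15, 0) = 15, max(7.5, 0) = 7.5
Node 0 (S = 50): V_0 = 1/1.04·[0.6000·15.0000 + 0.4000·7.5000] = 11.5385

£11.54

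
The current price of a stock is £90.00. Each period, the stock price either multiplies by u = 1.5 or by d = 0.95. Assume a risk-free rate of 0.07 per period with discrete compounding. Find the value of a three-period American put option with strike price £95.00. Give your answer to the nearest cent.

Risk-neutral probability p = (1 + 0.07 − 0.95)/(1.5 − 0.95) = 0.1200/0.5500 = 0.2182
Terminal stock prices: S_uuu = 303.8, S_uud = 192.4, S_udd = 121.8, S_ddd = 77.16
Terminal payoffs (K − S): max(-208.8, 0) = 0, max(-97.38, 0) = 0, max(-26.84, 0) = 0, max(17.84, 0) = 17.84
Node uu (S = 202.5): continuation = 1/1.07·[0.2182·0.0000 + 0.7818·0.0000] = 0.0000; exercise value = 0.0000 ≤ continuation, so V_uu = 0.0000
Node ud (S = 128.2): continuation = 1/1.07·[0.2182·0.0000 + 0.7818·0.0000] = 0.0000; exercise value = 0.0000 ≤ continuation, so V_ud = 0.0000
Node dd (S = 81.22): continuation = 1/1.07·[0.2182·0.0000 + 0.7818·17.8363] = 13.0324; exercise value = 13.7750 > continuation, so V_dd = 13.7750 (exercise)
Node u (S = 135): continuation = 1/1.07·[0.2182·0.0000 + 0.7818·0.0000] = 0.0000; exercise value = 0.0000 ≤ continuation, so V_u = 0.0000
Node d (S = 85.5): continuation = 1/1.07·[0.2182·0.0000 + 0.7818·13.7750] = 10.0650; exercise value = 9.5000 ≤ continuation, so V_d = 10.0650
Node 0 (S = 90): continuation = 1/1.07·[0.2182·0.0000 + 0.7818·10.0650] = 7.3542; exercise value = 5.0000 ≤ continuation, so V_0 = 7.3542

£7.35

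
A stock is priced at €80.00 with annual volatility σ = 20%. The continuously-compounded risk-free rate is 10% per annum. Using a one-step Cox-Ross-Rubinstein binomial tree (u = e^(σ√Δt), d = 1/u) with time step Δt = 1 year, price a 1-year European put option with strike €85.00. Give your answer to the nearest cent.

€5.09

CRR parameters: u = e^(σ√Δt) = e^(0.2·√1) = 1.2214, d = 1/u = 0.8187
Per-period rate: rΔt = 0.1·1 = 0.1, so R = e^0.1 = 1.1052
Risk-neutral probability p = (e^0.1 − 0.8187)/(1.2214 − 0.8187) = 0.2864/0.4027 = 0.7113
Terminal stock prices: S_u = 97.71, S_d = 65.5
Terminal payoffs (K − S): max(-12.71, 0) = 0, max(19.5, 0) = 19.5
Node 0 (S = 80): V_0 = e^(−0.1)·[0.7113·0.0000 + 0.2887·19.5015] = 5.0935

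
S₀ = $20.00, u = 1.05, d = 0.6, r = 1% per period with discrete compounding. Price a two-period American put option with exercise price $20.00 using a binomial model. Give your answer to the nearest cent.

$1.29

Risk-neutral probability p = (1 + 0.01 − 0.6)/(1.05 − 0.6) = 0.4100/0.4500 = 0.9111
Terminal stock prices: S_uu = 22.05, S_ud = 12.6, S_dd = 7.2
Terminal payoffs (K − S): max(-2.05, 0) = 0, max(7.4, 0) = 7.4, max(12.8, 0) = 12.8
Node u (S = 21): continuation = 1/1.01·[0.9111·0.0000 + 0.0889·7.4000] = 0.6513; exercise value = 0.0000 ≤ continuation, so V_u = 0.6513
Node d (S = 12): continuation = 1/1.01·[0.9111·7.4000 + 0.0889·12.8000] = 7.8020; exercise value = 8.0000 > continuation, so V_d = 8.0000 (exercise)
Node 0 (S = 20): continuation = 1/1.01·[0.9111·0.6513 + 0.0889·8.0000] = 1.2916; exercise value = 0.0000 ≤ continuation, so V_0 = 1.2916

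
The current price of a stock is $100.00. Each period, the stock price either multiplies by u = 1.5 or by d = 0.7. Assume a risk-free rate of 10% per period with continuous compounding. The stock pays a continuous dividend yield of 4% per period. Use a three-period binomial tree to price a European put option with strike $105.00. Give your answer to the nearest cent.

Per-period risk-free factor R = e^0.1 = 1.1052; dividend-adjusted growth = e^(0.1−0.04) = 1.0618.
Risk-neutral probability p = (1.0618 − 0.7)/(1.5 − 0.7) = 0.3618/0.8000 = 0.4523
Terminal stock prices: S_uuu = 337.5, S_uud = 157.5, S_udd = 73.5, S_ddd = 34.3
Terminal payoffs (K − S): max(-232.5, 0) = 0, max(-52.5, 0) = 0, max(31.5, 0) = 31.5, max(70.7, 0) = 70.7
Node uu (S = 225): V_uu = e^(−0.1)·[0.4523·0.0000 + 0.5477·0.0000] = 0.0000
Node ud (S = 105): V_ud = e^(−0.1)·[0.4523·0.0000 + 0.5477·31.5000] = 15.6109
Node dd (S = 49): V_dd = e^(−0.1)·[0.4523·31.5000 + 0.5477·70.7000] = 47.9292
Node u (S = 150): V_u = e^(−0.1)·[0.4523·0.0000 + 0.5477·15.6109] = 7.7365
Node d (S = 70): V_d = e^(−0.1)·[0.4523·15.6109 + 0.5477·47.9292] = 30.1418
Node 0 (S = 100): V_0 = e^(−0.1)·[0.4523·7.7365 + 0.5477·30.1418] = 18.1039

$18.10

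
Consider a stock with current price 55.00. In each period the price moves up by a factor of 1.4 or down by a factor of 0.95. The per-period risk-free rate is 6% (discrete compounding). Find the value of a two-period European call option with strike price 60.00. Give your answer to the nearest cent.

Risk-neutral probability p = (1 + 0.06 − 0.95)/(1.4 − 0.95) = 0.1100/0.4500 = 0.2444
Terminal stock prices: S_uu = 107.8, S_ud = 73.15, S_dd = 49.64
Terminal payoffs (S − K): max(47.8, 0) = 47.8, max(13.15, 0) = 13.15, max(-10.36, 0) = 0
Node u (S = 77): V_u = 1/1.06·[0.2444·47.8000 + 0.7556·13.1500] = 20.3962
Node d (S = 52.25): V_d = 1/1.06·[0.2444·13.1500 + 0.7556·0.0000] = 3.0325
Node 0 (S = 55): V_0 = 1/1.06·[0.2444·20.3962 + 0.7556·3.0325] = 6.8651

6.87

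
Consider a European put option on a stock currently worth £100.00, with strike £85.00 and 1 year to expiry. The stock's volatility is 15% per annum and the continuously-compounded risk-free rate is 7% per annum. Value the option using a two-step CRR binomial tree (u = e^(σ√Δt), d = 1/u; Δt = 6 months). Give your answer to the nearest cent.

£0.49

CRR parameters: u = e^(σ√Δt) = e^(0.15·√0.5) = 1.1119, d = 1/u = 0.8994
Per-period rate: rΔt = 0.07·0.5 = 0.035, so R = e^0.035 = 1.0356
Risk-neutral probability p = (e^0.035 − 0.8994)/(1.1119 − 0.8994) = 0.1363/0.2125 = 0.6411
Terminal stock prices: S_uu = 123.6, S_ud = 100, S_dd = 80.89
Terminal payoffs (K − S): max(-38.63, 0) = 0, max(-15, 0) = 0, max(4.114, 0) = 4.114
Node u (S = 111.2): V_u = e^(−0.035)·[0.6411·0.0000 + 0.3589·0.0000] = 0.0000
Node d (S = 89.94): V_d = e^(−0.035)·[0.6411·0.0000 + 0.3589·4.1142] = 1.4258
Node 0 (S = 100): V_0 = e^(−0.035)·[0.6411·0.0000 + 0.3589·1.4258] = 0.4941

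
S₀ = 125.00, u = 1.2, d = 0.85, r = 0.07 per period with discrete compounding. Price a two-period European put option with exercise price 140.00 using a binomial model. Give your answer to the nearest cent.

11.09

Risk-neutral probability p = (1 + 0.07 − 0.85)/(1.2 − 0.85) = 0.2200/0.3500 = 0.6286
Terminal stock prices: S_uu = 180, S_ud = 127.5, S_dd = 90.31
Terminal payoffs (K − S): max(-40, 0) = 0, max(12.5, 0) = 12.5, max(49.69, 0) = 49.69
Node u (S = 150): V_u = 1/1.07·[0.6286·0.0000 + 0.3714·12.5000] = 4.3391
Node d (S = 106.2): V_d = 1/1.07·[0.6286·12.5000 + 0.3714·49.6875] = 24.5911
Node 0 (S = 125): V_0 = 1/1.07·[0.6286·4.3391 + 0.3714·24.5911] = 11.0853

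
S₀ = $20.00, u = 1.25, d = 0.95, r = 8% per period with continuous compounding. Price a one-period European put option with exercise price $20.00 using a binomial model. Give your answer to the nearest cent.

$0.51

Risk-neutral probability p = (e^0.08 − 0.95)/(1.25 − 0.95) = 0.1333/0.3000 = 0.4443
Terminal stock prices: S_u = 25, S_d = 19
Terminal payoffs (K − S): max(-5, 0) = 0, max(1, 0) = 1
Node 0 (S = 20): V_0 = e^(−0.08)·[0.4443·0.0000 + 0.5557·1.0000] = 0.5130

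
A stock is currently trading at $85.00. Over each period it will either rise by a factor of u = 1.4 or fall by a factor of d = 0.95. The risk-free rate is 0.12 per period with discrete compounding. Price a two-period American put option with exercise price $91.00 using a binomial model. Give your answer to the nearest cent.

$6.00

Risk-neutral probability p = (1 + 0.12 − 0.95)/(1.4 − 0.95) = 0.1700/0.4500 = 0.3778
Terminal stock prices: S_uu = 166.6, S_ud = 113, S_dd = 76.71
Terminal payoffs (K − S): max(-75.6, 0) = 0, max(-22.05, 0) = 0, max(14.29, 0) = 14.29
Node u (S = 119): continuation = 1/1.12·[0.3778·0.0000 + 0.6222·0.0000] = 0.0000; exercise value = 0.0000 ≤ continuation, so V_u = 0.0000
Node d (S = 80.75): continuation = 1/1.12·[0.3778·0.0000 + 0.6222·14.2875] = 7.9375; exercise value = 10.2500 > continuation, so V_d = 10.2500 (exercise)
Node 0 (S = 85): continuation = 1/1.12·[0.3778·0.0000 + 0.6222·10.2500] = 5.6944; exercise value = 6.0000 > continuation, so V_0 = 6.0000 (exercise)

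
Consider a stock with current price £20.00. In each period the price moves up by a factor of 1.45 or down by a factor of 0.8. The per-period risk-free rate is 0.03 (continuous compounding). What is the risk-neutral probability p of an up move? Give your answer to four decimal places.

p = 0.3545

Risk-neutral probability p = (e^0.03 − 0.8)/(1.45 − 0.8) = 0.2305/0.6500 = 0.3545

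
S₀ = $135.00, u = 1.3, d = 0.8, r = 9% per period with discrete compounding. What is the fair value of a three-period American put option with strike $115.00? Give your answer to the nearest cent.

$4.67

Risk-neutral probability p = (1 + 0.09 − 0.8)/(1.3 − 0.8) = 0.2900/0.5000 = 0.5800
Terminal stock prices: S_uuu = 296.6, S_uud = 182.5, S_udd = 112.3, S_ddd = 69.12
Terminal payoffs (K − S): max(-181.6, 0) = 0, max(-67.52, 0) = 0, max(2.68, 0) = 2.68, max(45.88, 0) = 45.88
Node uu (S = 228.2): continuation = 1/1.09·[0.5800·0.0000 + 0.4200·0.0000] = 0.0000; exercise value = 0.0000 ≤ continuation, so V_uu = 0.0000
Node ud (S = 140.4): continuation = 1/1.09·[0.5800·0.0000 + 0.4200·2.6800] = 1.0327; exercise value = 0.0000 ≤ continuation, so V_ud = 1.0327
Node dd (S = 86.4): continuation = 1/1.09·[0.5800·2.6800 + 0.4200·45.8800] = 19.1046; exercise value = 28.6000 > continuation, so V_dd = 28.6000 (exercise)
Node u (S = 175.5): continuation = 1/1.09·[0.5800·0.0000 + 0.4200·1.0327] = 0.3979; exercise value = 0.0000 ≤ continuation, so V_u = 0.3979
Node d (S = 108): continuation = 1/1.09·[0.5800·1.0327 + 0.4200·28.6000] = 11.5697; exercise value = 7.0000 ≤ continuation, so V_d = 11.5697
Node 0 (S = 135): continuation = 1/1.09·[0.5800·0.3979 + 0.4200·11.5697] = 4.6698; exercise value = 0.0000 ≤ continuation, so V_0 = 4.6698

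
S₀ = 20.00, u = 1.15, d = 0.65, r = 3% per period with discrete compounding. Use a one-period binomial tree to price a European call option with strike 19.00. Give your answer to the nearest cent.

2.95

Risk-neutral probability p = (1 + 0.03 − 0.65)/(1.15 − 0.65) = 0.3800/0.5000 = 0.7600
Terminal stock prices: S_u = 23, S_d = 13
Terminal payoffs (S − K): max(4, 0) = 4, max(-6, 0) = 0
Node 0 (S = 20): V_0 = 1/1.03·[0.7600·4.0000 + 0.2400·0.0000] = 2.9515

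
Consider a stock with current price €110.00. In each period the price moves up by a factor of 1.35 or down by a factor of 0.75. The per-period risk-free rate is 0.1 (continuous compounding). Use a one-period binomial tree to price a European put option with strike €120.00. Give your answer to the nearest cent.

Risk-neutral probability p = (e^0.1 − 0.75)/(1.35 − 0.75) = 0.3552/0.6000 = 0.5920
Terminal stock prices: S_u = 148.5, S_d = 82.5
Terminal payoffs (K − S): max(-28.5, 0) = 0, max(37.5, 0) = 37.5
Node 0 (S = 110): V_0 = e^(−0.1)·[0.5920·0.0000 + 0.4080·37.5000] = 13.8457

€13.85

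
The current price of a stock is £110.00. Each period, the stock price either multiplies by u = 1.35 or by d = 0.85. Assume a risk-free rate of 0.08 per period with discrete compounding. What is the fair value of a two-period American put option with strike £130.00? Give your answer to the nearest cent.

£20.00

Risk-neutral probability p = (1 + 0.08 − 0.85)/(1.35 − 0.85) = 0.2300/0.5000 = 0.4600
Terminal stock prices: S_uu = 200.5, S_ud = 126.2, S_dd = 79.47
Terminal payoffs (K − S): max(-70.48, 0) = 0, max(3.775, 0) = 3.775, max(50.53, 0) = 50.53
Node u (S = 148.5): continuation = 1/1.08·[0.4600·0.0000 + 0.5400·3.7750] = 1.8875; exercise value = 0.0000 ≤ continuation, so V_u = 1.8875
Node d (S = 93.5): continuation = 1/1.08·[0.4600·3.7750 + 0.5400·50.5250] = 26.8704; exercise value = 36.5000 > continuation, so V_d = 36.5000 (exercise)
Node 0 (S = 110): continuation = 1/1.08·[0.4600·1.8875 + 0.5400·36.5000] = 19.0539; exercise value = 20.0000 > continuation, so V_0 = 20.0000 (exercise)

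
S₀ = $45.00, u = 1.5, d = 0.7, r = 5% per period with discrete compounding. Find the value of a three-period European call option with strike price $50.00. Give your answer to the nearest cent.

$13.19

Risk-neutral probability p = (1 + 0.05 − 0.7)/(1.5 − 0.7) = 0.3500/0.8000 = 0.4375
Terminal stock prices: S_uuu = 151.9, S_uud = 70.88, S_udd = 33.07, S_ddd = 15.43
Terminal payoffs (S − K): max(101.9, 0) = 101.9, max(20.88, 0) = 20.88, max(-16.93, 0) = 0, max(-34.57, 0) = 0
Node uu (S = 101.2): V_uu = 1/1.05·[0.4375·101.8750 + 0.5625·20.8750] = 53.6310
Node ud (S = 47.25): V_ud = 1/1.05·[0.4375·20.8750 + 0.5625·0.0000] = 8.6979
Node dd (S = 22.05): V_dd = 1/1.05·[0.4375·0.0000 + 0.5625·0.0000] = 0.0000
Node u (S = 67.5): V_u = 1/1.05·[0.4375·53.6310 + 0.5625·8.6979] = 27.0058
Node d (S = 31.5): V_d = 1/1.05·[0.4375·8.6979 + 0.5625·0.0000] = 3.6241
Node 0 (S = 45): V_0 = 1/1.05·[0.4375·27.0058 + 0.5625·3.6241] = 13.1939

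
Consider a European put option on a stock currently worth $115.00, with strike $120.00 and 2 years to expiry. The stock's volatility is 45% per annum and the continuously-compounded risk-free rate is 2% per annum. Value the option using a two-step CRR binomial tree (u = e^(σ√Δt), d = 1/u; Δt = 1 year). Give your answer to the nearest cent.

CRR parameters: u = e^(σ√Δt) = e^(0.45·√1) = 1.5683, d = 1/u = 0.6376
Per-period rate: rΔt = 0.02·1 = 0.02, so R = e^0.02 = 1.0202
Risk-neutral probability p = (e^0.02 − 0.6376)/(1.5683 − 0.6376) = 0.3826/0.9307 = 0.4111
Terminal stock prices: S_uu = 282.9, S_ud = 115, S_dd = 46.76
Terminal payoffs (K − S): max(-162.9, 0) = 0, max(5, 0) = 5, max(73.24, 0) = 73.24
Node u (S = 180.4): V_u = e^(−0.02)·[0.4111·0.0000 + 0.5889·5.0000] = 2.8864
Node d (S = 73.33): V_d = e^(−0.02)·[0.4111·5.0000 + 0.5889·73.2445] = 44.2966
Node 0 (S = 115): V_0 = e^(−0.02)·[0.4111·2.8864 + 0.5889·44.2966] = 26.7342

$26.73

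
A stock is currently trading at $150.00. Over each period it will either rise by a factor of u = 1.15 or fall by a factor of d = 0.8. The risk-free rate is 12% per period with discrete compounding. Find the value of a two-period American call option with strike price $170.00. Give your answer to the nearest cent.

$18.91

Risk-neutral probability p = (1 + 0.12 − 0.8)/(1.15 − 0.8) = 0.3200/0.3500 = 0.9143
Terminal stock prices: S_uu = 198.4, S_ud = 138, S_dd = 96
Terminal payoffs (S − K): max(28.37, 0) = 28.37, max(-32, 0) = 0, max(-74, 0) = 0
Node u (S = 172.5): continuation = 1/1.12·[0.9143·28.3750 + 0.0857·0.0000] = 23.1633; exercise value = 2.5000 ≤ continuation, so V_u = 23.1633
Node d (S = 120): continuation = 1/1.12·[0.9143·0.0000 + 0.0857·0.0000] = 0.0000; exercise value = 0.0000 ≤ continuation, so V_d = 0.0000
Node 0 (S = 150): continuation = 1/1.12·[0.9143·23.1633 + 0.0857·0.0000] = 18.9088; exercise value = 0.0000 ≤ continuation, so V_0 = 18.9088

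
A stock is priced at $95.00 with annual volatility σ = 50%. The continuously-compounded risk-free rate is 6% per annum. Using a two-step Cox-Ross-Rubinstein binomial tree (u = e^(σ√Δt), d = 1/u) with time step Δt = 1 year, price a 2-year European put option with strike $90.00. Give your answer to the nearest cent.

$15.48

CRR parameters: u = e^(σ√Δt) = e^(0.5·√1) = 1.6487, d = 1/u = 0.6065
Per-period rate: rΔt = 0.06·1 = 0.06, so R = e^0.06 = 1.0618
Risk-neutral probability p = (e^0.06 − 0.6065)/(1.6487 − 0.6065) = 0.4553/1.0422 = 0.4369
Terminal stock prices: S_uu = 258.2, S_ud = 95, S_dd = 34.95
Terminal payoffs (K − S): max(-168.2, 0) = 0, max(-5, 0) = 0, max(55.05, 0) = 55.05
Node u (S = 156.6): V_u = e^(−0.06)·[0.4369·0.0000 + 0.5631·0.0000] = 0.0000
Node d (S = 57.62): V_d = e^(−0.06)·[0.4369·0.0000 + 0.5631·55.0515] = 29.1956
Node 0 (S = 95): V_0 = e^(−0.06)·[0.4369·0.0000 + 0.5631·29.1956] = 15.4833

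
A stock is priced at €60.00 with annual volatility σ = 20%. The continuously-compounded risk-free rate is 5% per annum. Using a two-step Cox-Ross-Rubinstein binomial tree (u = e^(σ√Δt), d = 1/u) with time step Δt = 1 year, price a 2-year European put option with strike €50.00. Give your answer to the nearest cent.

€1.58

CRR parameters: u = e^(σ√Δt) = e^(0.2·√1) = 1.2214, d = 1/u = 0.8187
Per-period rate: rΔt = 0.05·1 = 0.05, so R = e^0.05 = 1.0513
Risk-neutral probability p = (e^0.05 − 0.8187)/(1.2214 − 0.8187) = 0.2325/0.4027 = 0.5775
Terminal stock prices: S_uu = 89.51, S_ud = 60, S_dd = 40.22
Terminal payoffs (K − S): max(-39.51, 0) = 0, max(-10, 0) = 0, max(9.781, 0) = 9.781
Node u (S = 73.28): V_u = e^(−0.05)·[0.5775·0.0000 + 0.4225·0.0000] = 0.0000
Node d (S = 49.12): V_d = e^(−0.05)·[0.5775·0.0000 + 0.4225·9.7808] = 3.9309
Node 0 (S = 60): V_0 = e^(−0.05)·[0.5775·0.0000 + 0.4225·3.9309] = 1.5798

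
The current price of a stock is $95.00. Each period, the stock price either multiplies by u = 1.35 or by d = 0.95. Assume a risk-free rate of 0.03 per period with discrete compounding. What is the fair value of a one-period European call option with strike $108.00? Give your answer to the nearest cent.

Risk-neutral probability p = (1 + 0.03 − 0.95)/(1.35 − 0.95) = 0.0800/0.4000 = 0.2000
Terminal stock prices: S_u = 128.2, S_d = 90.25
Terminal payoffs (S − K): max(20.25, 0) = 20.25, max(-17.75, 0) = 0
Node 0 (S = 95): V_0 = 1/1.03·[0.2000·20.2500 + 0.8000·0.0000] = 3.9320

$3.93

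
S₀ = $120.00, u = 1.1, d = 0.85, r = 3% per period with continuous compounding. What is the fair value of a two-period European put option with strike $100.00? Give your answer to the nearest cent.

$0.97

Risk-neutral probability p = (e^0.03 − 0.85)/(1.1 − 0.85) = 0.1805/0.2500 = 0.7218
Terminal stock prices: S_uu = 145.2, S_ud = 112.2, S_dd = 86.7
Terminal payoffs (K − S): max(-45.2, 0) = 0, max(-12.2, 0) = 0, max(13.3, 0) = 13.3
Node u (S = 132): V_u = e^(−0.03)·[0.7218·0.0000 + 0.2782·0.0000] = 0.0000
Node d (S = 102): V_d = e^(−0.03)·[0.7218·0.0000 + 0.2782·13.3000] = 3.5905
Node 0 (S = 120): V_0 = e^(−0.03)·[0.7218·0.0000 + 0.2782·3.5905] = 0.9693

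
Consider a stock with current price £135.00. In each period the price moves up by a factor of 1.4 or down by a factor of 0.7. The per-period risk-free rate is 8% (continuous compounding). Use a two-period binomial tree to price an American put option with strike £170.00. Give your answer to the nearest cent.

£39.49

Risk-neutral probability p = (e^0.08 − 0.7)/(1.4 − 0.7) = 0.3833/0.7000 = 0.5476
Terminal stock prices: S_uu = 264.6, S_ud = 132.3, S_dd = 66.15
Terminal payoffs (K − S): max(-94.6, 0) = 0, max(37.7, 0) = 37.7, max(103.9, 0) = 103.9
Node u (S = 189): continuation = e^(−0.08)·[0.5476·0.0000 + 0.4524·37.7000] = 15.7458; exercise value = 0.0000 ≤ continuation, so V_u = 15.7458
Node d (S = 94.5): continuation = e^(−0.08)·[0.5476·37.7000 + 0.4524·103.8500] = 62.4298; exercise value = 75.5000 > continuation, so V_d = 75.5000 (exercise)
Node 0 (S = 135): continuation = e^(−0.08)·[0.5476·15.7458 + 0.4524·75.5000] = 39.4922; exercise value = 35.0000 ≤ continuation, so V_0 = 39.4922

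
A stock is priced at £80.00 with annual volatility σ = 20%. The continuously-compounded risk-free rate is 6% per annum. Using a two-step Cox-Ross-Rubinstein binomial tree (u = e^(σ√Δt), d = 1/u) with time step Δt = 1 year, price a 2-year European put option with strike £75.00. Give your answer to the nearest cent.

CRR parameters: u = e^(σ√Δt) = e^(0.2·√1) = 1.2214, d = 1/u = 0.8187
Per-period rate: rΔt = 0.06·1 = 0.06, so R = e^0.06 = 1.0618
Risk-neutral probability p = (e^0.06 − 0.8187)/(1.2214 − 0.8187) = 0.2431/0.4027 = 0.6037
Terminal stock prices: S_uu = 119.3, S_ud = 80, S_dd = 53.63
Terminal payoffs (K − S): max(-44.35, 0) = 0, max(-5, 0) = 0, max(21.37, 0) = 21.37
Node u (S = 97.71): V_u = e^(−0.06)·[0.6037·0.0000 + 0.3963·0.0000] = 0.0000
Node d (S = 65.5): V_d = e^(−0.06)·[0.6037·0.0000 + 0.3963·21.3744] = 7.9767
Node 0 (S = 80): V_0 = e^(−0.06)·[0.6037·0.0000 + 0.3963·7.9767] = 2.9769

£2.98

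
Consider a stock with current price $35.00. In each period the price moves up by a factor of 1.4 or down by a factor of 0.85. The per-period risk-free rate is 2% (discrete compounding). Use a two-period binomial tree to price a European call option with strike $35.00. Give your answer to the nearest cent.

$5.82

Risk-neutral probability p = (1 + 0.02 − 0.85)/(1.4 − 0.85) = 0.1700/0.5500 = 0.3091
Terminal stock prices: S_uu = 68.6, S_ud = 41.65, S_dd = 25.29
Terminal payoffs (S − K): max(33.6, 0) = 33.6, max(6.65, 0) = 6.65, max(-9.713, 0) = 0
Node u (S = 49): V_u = 1/1.02·[0.3091·33.6000 + 0.6909·6.6500] = 14.6863
Node d (S = 29.75): V_d = 1/1.02·[0.3091·6.6500 + 0.6909·0.0000] = 2.0152
Node 0 (S = 35): V_0 = 1/1.02·[0.3091·14.6863 + 0.6909·2.0152] = 5.8154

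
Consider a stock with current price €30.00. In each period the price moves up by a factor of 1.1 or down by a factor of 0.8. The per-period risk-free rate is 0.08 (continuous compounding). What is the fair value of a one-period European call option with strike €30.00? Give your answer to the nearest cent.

Risk-neutral probability p = (e^0.08 − 0.8)/(1.1 − 0.8) = 0.2833/0.3000 = 0.9443
Terminal stock prices: S_u = 33, S_d = 24
Terminal payoffs (S − K): max(3, 0) = 3, max(-6, 0) = 0
Node 0 (S = 30): V_0 = e^(−0.08)·[0.9443·3.0000 + 0.0557·0.0000] = 2.6151

€2.62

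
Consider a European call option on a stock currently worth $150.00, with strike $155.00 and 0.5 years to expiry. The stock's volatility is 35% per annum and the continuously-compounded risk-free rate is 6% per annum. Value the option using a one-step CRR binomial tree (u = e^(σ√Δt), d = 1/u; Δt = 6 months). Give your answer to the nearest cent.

$17.99

CRR parameters: u = e^(σ√Δt) = e^(0.35·√0.5) = 1.2808, d = 1/u = 0.7808
Per-period rate: rΔt = 0.06·0.5 = 0.03, so R = e^0.03 = 1.0305
Risk-neutral probability p = (e^0.03 − 0.7808)/(1.2808 − 0.7808) = 0.2497/0.5000 = 0.4993
Terminal stock prices: S_u = 192.1, S_d = 117.1
Terminal payoffs (S − K): max(37.12, 0) = 37.12, max(-37.89, 0) = 0
Node 0 (S = 150): V_0 = e^(−0.03)·[0.4993·37.1205 + 0.5007·0.0000] = 17.9881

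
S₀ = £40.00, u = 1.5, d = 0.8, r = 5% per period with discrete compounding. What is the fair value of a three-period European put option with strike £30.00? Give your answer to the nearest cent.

Risk-neutral probability p = (1 + 0.05 − 0.8)/(1.5 − 0.8) = 0.2500/0.7000 = 0.3571
Terminal stock prices: S_uuu = 135, S_uud = 72, S_udd = 38.4, S_ddd = 20.48
Terminal payoffs (K − S): max(-105, 0) = 0, max(-42, 0) = 0, max(-8.4, 0) = 0, max(9.52, 0) = 9.52
Node uu (S = 90): V_uu = 1/1.05·[0.3571·0.0000 + 0.6429·0.0000] = 0.0000
Node ud (S = 48): V_ud = 1/1.05·[0.3571·0.0000 + 0.6429·0.0000] = 0.0000
Node dd (S = 25.6): V_dd = 1/1.05·[0.3571·0.0000 + 0.6429·9.5200] = 5.8286
Node u (S = 60): V_u = 1/1.05·[0.3571·0.0000 + 0.6429·0.0000] = 0.0000
Node d (S = 32): V_d = 1/1.05·[0.3571·0.0000 + 0.6429·5.8286] = 3.5685
Node 0 (S = 40): V_0 = 1/1.05·[0.3571·0.0000 + 0.6429·3.5685] = 2.1848

£2.18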